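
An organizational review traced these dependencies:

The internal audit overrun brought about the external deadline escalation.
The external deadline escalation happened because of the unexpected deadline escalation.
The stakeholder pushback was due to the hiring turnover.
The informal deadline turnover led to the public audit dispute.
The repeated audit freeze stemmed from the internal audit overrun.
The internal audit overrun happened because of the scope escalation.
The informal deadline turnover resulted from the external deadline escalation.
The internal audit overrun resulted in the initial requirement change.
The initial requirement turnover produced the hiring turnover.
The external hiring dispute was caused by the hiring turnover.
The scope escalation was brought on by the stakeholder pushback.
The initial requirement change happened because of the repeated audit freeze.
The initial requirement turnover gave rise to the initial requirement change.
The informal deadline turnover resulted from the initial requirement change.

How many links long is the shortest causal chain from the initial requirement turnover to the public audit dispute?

3

Shortest chain: the initial requirement turnover → the initial requirement change → the informal deadline turnover → the public audit dispute.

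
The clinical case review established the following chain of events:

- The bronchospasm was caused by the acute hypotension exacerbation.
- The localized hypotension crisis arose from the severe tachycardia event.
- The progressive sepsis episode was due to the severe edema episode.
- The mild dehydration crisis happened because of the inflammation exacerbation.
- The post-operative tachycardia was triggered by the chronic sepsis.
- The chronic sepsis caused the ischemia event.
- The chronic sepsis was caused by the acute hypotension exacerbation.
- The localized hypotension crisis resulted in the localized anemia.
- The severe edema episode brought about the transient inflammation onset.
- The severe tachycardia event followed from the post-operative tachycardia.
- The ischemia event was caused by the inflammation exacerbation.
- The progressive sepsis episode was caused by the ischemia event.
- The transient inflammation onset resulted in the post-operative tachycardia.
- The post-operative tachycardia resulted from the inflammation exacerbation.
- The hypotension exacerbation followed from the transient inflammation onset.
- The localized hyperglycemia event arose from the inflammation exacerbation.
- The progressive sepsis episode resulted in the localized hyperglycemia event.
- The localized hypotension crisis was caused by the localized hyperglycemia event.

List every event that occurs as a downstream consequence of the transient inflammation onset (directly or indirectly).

the hypotension exacerbation, the localized anemia, the localized hypotension crisis, the post-operative tachycardia, the severe tachycardia event

Direct effects: the hypotension exacerbation, the post-operative tachycardia.
2 steps out: the severe tachycardia event.
3 steps out: the localized hypotension crisis.
4 steps out: the localized anemia.
Not reachable from it: the inflammation exacerbation, the acute hypotension exacerbation, the chronic sepsis, the ischemia event, the bronchospasm, the mild dehydration crisis, the severe edema episode, the progressive sepsis episode, the localized hyperglycemia event.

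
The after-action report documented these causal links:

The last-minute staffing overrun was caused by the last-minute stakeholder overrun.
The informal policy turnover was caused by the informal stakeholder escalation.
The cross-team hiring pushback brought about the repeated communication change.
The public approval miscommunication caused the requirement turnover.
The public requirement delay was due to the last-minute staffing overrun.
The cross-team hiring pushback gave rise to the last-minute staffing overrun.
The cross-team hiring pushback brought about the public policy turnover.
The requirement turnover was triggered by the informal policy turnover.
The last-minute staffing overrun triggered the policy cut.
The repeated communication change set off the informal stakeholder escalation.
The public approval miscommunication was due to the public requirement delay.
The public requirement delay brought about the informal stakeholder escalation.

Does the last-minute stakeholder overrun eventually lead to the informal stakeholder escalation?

Yes

There is a causal chain: the last-minute stakeholder overrun → the last-minute staffing overrun → the public requirement delay → the informal stakeholder escalation.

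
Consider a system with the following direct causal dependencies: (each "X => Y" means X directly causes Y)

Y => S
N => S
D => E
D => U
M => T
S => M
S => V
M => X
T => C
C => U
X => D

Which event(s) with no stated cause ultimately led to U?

N, Y

Tracing upstream from U: U ← D ← X ← M ← S ← N.
A separate upstream branch: U ← D ← X ← M ← S ← Y.
Each of those chain origins has no stated cause.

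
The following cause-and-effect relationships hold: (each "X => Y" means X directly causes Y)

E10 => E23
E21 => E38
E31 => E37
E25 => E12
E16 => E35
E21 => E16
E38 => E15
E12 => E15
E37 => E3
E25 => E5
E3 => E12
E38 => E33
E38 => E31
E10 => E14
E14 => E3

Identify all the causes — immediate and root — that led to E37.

Immediate cause of E37: E31.
Further upstream: E21, E38.

E21, E31, E38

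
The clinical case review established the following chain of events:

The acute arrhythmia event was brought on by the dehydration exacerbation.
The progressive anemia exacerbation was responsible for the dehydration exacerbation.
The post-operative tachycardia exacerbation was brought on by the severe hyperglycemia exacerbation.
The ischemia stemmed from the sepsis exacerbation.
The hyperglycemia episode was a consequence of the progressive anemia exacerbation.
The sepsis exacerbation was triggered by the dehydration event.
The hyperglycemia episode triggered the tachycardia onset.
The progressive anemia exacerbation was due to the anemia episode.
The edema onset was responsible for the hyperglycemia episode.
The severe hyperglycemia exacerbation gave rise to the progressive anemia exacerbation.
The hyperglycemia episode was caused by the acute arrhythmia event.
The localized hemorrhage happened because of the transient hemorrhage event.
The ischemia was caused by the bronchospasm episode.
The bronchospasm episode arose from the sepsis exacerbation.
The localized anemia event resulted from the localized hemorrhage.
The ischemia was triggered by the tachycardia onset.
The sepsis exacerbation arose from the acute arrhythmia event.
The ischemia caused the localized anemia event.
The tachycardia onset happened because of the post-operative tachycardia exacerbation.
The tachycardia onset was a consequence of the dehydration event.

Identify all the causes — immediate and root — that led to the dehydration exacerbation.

Immediate cause of the dehydration exacerbation: the progressive anemia exacerbation.
Further upstream: the severe hyperglycemia exacerbation, the anemia episode.

the anemia episode, the progressive anemia exacerbation, the severe hyperglycemia exacerbation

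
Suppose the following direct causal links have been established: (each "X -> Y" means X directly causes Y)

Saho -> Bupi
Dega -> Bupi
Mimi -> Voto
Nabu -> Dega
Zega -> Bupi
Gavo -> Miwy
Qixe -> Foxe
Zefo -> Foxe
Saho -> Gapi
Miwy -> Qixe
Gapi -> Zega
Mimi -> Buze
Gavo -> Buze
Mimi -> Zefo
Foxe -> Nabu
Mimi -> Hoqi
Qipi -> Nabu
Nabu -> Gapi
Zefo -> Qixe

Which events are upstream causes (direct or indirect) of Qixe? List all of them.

Immediate causes of Qixe: Miwy, Zefo.
Further upstream: Gavo, Mimi.

Gavo, Mimi, Miwy, Zefo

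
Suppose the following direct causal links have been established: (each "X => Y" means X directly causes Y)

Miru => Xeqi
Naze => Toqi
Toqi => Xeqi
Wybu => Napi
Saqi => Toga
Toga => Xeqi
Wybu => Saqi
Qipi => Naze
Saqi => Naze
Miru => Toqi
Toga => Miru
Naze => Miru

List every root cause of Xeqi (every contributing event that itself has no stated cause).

Tracing upstream from Xeqi: Xeqi ← Miru ← Naze ← Qipi.
A separate upstream branch: Xeqi ← Toga ← Saqi ← Wybu.
Each of those chain origins has no stated cause.

Qipi, Wybu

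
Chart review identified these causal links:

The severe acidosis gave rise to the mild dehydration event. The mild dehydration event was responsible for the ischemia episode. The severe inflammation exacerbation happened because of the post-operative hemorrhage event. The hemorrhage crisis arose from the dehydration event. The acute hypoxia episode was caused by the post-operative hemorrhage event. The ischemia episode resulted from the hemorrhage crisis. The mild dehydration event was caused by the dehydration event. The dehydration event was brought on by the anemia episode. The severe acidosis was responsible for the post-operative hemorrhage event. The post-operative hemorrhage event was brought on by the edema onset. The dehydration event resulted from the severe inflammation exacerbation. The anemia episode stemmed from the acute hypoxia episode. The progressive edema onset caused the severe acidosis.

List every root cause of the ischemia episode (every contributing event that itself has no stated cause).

Tracing upstream from the ischemia episode: the ischemia episode ← the hemorrhage crisis ← the dehydration event ← the severe inflammation exacerbation ← the post-operative hemorrhage event ← the edema onset.
A separate upstream branch: the ischemia episode ← the mild dehydration event ← the severe acidosis ← the progressive edema onset.
Each of those chain origins has no stated cause.

the edema onset, the progressive edema onset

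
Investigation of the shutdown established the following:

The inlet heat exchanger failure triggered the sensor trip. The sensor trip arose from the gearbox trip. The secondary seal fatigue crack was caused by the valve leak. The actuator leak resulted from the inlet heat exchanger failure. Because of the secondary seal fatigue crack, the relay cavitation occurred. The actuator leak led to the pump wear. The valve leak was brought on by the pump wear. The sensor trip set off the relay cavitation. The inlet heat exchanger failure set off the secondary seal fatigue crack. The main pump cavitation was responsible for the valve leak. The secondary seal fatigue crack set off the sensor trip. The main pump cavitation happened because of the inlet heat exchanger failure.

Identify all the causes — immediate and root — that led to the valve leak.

the actuator leak, the inlet heat exchanger failure, the main pump cavitation, the pump wear

Immediate causes of the valve leak: the main pump cavitation, the pump wear.
Further upstream: the inlet heat exchanger failure, the actuator leak.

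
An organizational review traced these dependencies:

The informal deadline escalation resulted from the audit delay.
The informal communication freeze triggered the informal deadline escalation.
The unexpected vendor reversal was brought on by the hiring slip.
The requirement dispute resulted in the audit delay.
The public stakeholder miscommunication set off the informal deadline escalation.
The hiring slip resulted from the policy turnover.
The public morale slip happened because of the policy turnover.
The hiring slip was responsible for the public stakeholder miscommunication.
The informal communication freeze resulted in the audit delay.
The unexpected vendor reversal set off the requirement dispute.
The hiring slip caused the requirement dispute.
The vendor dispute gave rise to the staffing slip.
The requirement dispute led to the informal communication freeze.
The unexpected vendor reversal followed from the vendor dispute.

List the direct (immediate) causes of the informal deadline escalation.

Upstream contributors include the policy turnover, the vendor dispute, the hiring slip, the unexpected vendor reversal, the requirement dispute, but only the audit delay, the informal communication freeze, the public stakeholder miscommunication feed directly into the informal deadline escalation.

the audit delay, the informal communication freeze, the public stakeholder miscommunication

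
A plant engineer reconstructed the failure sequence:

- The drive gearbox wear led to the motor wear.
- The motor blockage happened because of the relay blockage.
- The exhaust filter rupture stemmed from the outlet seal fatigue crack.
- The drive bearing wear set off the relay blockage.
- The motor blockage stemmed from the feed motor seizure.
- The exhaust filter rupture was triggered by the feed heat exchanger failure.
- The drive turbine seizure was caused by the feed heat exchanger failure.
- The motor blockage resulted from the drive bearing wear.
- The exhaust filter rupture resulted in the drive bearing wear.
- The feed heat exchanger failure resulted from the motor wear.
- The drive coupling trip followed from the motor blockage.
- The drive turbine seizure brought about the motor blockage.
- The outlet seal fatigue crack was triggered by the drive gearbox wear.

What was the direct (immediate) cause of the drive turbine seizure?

the feed heat exchanger failure

Upstream contributors include the drive gearbox wear, the motor wear, but only the feed heat exchanger failure feeds directly into the drive turbine seizure.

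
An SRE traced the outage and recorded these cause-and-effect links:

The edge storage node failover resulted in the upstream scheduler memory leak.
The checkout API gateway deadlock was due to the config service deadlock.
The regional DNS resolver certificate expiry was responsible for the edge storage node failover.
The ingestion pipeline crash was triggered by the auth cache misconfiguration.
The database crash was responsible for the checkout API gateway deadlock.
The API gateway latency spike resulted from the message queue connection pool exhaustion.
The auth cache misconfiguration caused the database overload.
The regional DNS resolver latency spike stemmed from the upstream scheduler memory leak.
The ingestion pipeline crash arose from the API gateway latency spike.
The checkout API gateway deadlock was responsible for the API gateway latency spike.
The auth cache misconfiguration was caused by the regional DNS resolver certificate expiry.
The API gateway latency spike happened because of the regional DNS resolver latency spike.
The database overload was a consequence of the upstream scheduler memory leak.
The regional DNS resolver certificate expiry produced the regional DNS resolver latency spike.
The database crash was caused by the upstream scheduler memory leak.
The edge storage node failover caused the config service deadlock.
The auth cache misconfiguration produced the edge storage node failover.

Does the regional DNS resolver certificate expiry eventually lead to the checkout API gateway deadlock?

There is a causal chain: the regional DNS resolver certificate expiry → the edge storage node failover → the config service deadlock → the checkout API gateway deadlock.

Yes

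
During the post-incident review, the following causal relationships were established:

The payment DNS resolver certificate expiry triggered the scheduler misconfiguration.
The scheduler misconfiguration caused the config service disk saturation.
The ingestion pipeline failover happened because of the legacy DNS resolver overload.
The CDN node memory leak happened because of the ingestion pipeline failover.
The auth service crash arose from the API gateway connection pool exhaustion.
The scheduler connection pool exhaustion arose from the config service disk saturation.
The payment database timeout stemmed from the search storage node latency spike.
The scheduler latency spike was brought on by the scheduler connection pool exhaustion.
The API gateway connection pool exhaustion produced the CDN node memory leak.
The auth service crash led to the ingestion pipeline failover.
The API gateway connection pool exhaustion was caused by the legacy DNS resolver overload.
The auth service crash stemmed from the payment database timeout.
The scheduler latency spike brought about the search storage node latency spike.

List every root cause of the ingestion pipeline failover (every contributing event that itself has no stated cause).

Tracing upstream from the ingestion pipeline failover: the ingestion pipeline failover ← the auth service crash ← the payment database timeout ← the search storage node latency spike ← the scheduler latency spike ← the scheduler connection pool exhaustion ← the config service disk saturation ← the scheduler misconfiguration ← the payment DNS resolver certificate expiry.
A separate upstream branch: the ingestion pipeline failover ← the legacy DNS resolver overload.
Each of those chain origins has no stated cause.

the legacy DNS resolver overload, the payment DNS resolver certificate expiry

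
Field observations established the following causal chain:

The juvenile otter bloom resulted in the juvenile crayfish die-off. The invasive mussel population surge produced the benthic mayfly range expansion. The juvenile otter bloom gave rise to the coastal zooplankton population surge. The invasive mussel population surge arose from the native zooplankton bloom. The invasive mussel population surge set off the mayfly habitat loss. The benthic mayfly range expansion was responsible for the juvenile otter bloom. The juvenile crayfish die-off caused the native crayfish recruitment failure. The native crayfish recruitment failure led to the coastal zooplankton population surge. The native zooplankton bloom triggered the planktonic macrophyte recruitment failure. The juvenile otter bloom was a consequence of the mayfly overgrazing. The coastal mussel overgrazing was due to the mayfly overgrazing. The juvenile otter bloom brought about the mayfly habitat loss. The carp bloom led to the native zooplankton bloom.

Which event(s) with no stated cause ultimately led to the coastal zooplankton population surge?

Tracing upstream from the coastal zooplankton population surge: the coastal zooplankton population surge ← the juvenile otter bloom ← the benthic mayfly range expansion ← the invasive mussel population surge ← the native zooplankton bloom ← the carp bloom.
A separate upstream branch: the coastal zooplankton population surge ← the juvenile otter bloom ← the mayfly overgrazing.
Each of those chain origins has no stated cause.

the carp bloom, the mayfly overgrazing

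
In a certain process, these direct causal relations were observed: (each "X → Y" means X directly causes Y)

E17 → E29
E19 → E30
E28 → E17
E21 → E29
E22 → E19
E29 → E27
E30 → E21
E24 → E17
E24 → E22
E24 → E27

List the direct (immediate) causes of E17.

E24, E28

E24, E28 → E17 with nothing further upstream stated.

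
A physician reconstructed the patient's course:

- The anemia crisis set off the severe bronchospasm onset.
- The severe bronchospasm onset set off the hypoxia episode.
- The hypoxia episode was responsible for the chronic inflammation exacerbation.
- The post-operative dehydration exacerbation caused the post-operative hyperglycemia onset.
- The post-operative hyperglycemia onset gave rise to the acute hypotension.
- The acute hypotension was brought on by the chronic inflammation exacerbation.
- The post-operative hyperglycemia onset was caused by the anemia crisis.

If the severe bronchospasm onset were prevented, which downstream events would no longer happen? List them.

Downstream of the severe bronchospasm onset: the hypoxia episode, the chronic inflammation exacerbation, the acute hypotension.
Of those, still caused via another path: the acute hypotension.
The remainder have no surviving cause.

the chronic inflammation exacerbation, the hypoxia episode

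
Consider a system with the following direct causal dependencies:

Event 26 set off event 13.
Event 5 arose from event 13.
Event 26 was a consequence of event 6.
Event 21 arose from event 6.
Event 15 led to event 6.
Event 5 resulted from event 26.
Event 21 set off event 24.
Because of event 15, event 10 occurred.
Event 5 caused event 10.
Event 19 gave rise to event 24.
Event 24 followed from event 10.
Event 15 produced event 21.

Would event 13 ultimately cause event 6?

No

Event 13 leads to event 5, event 10, event 24; event 6 is not among them.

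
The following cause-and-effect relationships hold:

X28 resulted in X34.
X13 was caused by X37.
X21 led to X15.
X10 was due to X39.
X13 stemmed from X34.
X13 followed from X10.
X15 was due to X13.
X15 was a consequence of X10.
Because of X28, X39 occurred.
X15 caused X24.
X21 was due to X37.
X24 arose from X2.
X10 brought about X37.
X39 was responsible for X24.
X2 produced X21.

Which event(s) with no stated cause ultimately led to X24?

X2, X28

Tracing upstream from X24: X24 ← X39 ← X28.
A separate upstream branch: X24 ← X2.
Each of those chain origins has no stated cause.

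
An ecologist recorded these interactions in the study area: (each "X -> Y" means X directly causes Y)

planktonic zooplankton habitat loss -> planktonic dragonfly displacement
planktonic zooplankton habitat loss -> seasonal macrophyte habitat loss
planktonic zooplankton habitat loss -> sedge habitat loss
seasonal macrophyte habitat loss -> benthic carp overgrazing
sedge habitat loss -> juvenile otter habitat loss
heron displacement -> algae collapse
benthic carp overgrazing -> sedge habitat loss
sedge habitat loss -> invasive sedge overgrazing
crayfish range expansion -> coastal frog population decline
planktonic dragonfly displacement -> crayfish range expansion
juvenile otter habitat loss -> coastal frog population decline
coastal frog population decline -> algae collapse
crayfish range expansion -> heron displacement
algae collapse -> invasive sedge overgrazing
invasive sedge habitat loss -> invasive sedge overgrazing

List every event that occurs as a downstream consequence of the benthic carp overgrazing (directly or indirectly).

the algae collapse, the coastal frog population decline, the invasive sedge overgrazing, the juvenile otter habitat loss, the sedge habitat loss

Direct effects: the sedge habitat loss.
2 steps out: the juvenile otter habitat loss, the invasive sedge overgrazing.
3 steps out: the coastal frog population decline.
4 steps out: the algae collapse.
Not reachable from it: the planktonic zooplankton habitat loss, the planktonic dragonfly displacement, the crayfish range expansion, the heron displacement, the seasonal macrophyte habitat loss, the invasive sedge habitat loss.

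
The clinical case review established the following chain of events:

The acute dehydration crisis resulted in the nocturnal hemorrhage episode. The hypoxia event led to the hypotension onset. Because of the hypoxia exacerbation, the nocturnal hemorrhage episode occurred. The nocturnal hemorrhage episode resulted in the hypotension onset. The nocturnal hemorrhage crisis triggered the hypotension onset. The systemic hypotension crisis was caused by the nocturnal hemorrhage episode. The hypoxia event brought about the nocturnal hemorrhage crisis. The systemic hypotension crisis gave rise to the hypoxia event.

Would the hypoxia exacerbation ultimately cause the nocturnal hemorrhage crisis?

Yes

There is a causal chain: the hypoxia exacerbation → the nocturnal hemorrhage episode → the systemic hypotension crisis → the hypoxia event → the nocturnal hemorrhage crisis.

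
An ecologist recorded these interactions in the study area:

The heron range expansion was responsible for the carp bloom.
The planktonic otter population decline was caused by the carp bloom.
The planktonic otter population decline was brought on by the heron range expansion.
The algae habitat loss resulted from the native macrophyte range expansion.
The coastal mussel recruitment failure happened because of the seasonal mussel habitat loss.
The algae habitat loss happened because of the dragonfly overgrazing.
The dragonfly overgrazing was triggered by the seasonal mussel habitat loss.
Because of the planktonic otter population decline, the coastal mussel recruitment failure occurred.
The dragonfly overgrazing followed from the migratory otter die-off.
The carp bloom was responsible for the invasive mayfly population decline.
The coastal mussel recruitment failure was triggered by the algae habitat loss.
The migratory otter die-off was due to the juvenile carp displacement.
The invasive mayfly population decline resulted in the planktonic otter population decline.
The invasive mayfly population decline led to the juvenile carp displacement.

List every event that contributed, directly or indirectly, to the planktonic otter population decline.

the carp bloom, the heron range expansion, the invasive mayfly population decline

Immediate causes of the planktonic otter population decline: the heron range expansion, the carp bloom, the invasive mayfly population decline.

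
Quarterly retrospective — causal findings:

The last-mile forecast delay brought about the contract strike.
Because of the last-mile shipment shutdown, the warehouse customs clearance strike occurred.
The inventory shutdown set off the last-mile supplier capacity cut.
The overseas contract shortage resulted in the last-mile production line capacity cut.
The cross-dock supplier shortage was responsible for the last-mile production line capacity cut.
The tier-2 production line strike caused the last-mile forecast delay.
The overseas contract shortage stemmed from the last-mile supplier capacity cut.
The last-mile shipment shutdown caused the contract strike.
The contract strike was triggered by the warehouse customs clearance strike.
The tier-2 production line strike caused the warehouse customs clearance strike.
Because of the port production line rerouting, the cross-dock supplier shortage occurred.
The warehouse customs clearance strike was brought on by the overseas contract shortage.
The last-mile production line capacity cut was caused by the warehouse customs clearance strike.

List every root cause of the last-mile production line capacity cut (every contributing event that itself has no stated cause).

the inventory shutdown, the last-mile shipment shutdown, the port production line rerouting, the tier-2 production line strike

Tracing upstream from the last-mile production line capacity cut: the last-mile production line capacity cut ← the warehouse customs clearance strike ← the tier-2 production line strike.
A separate upstream branch: the last-mile production line capacity cut ← the overseas contract shortage ← the last-mile supplier capacity cut ← the inventory shutdown.
A separate upstream branch: the last-mile production line capacity cut ← the warehouse customs clearance strike ← the last-mile shipment shutdown.
A separate upstream branch: the last-mile production line capacity cut ← the cross-dock supplier shortage ← the port production line rerouting.
Each of those chain origins has no stated cause.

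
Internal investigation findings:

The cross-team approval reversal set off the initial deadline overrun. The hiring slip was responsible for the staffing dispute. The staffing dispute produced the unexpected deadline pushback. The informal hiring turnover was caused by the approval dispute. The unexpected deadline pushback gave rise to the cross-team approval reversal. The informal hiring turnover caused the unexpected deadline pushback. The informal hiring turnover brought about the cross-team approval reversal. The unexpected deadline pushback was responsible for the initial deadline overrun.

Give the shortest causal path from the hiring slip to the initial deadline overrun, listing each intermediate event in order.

the hiring slip → the staffing dispute → the unexpected deadline pushback → the initial deadline overrun

the hiring slip → the staffing dispute
the staffing dispute → the unexpected deadline pushback
the unexpected deadline pushback → the initial deadline overrun
Length: 3 steps.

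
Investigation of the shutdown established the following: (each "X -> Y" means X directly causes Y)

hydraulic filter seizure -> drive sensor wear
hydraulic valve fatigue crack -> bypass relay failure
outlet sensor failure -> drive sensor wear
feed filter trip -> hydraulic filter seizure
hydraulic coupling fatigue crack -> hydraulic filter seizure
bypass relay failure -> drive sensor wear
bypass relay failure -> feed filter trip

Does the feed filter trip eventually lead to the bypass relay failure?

The feed filter trip leads to the hydraulic filter seizure, the drive sensor wear; the bypass relay failure is not among them.

No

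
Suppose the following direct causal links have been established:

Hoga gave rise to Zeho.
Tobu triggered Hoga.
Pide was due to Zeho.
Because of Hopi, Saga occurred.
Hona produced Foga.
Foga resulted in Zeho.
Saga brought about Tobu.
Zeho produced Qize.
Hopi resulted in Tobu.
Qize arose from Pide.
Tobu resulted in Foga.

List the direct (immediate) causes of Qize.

Pide, Zeho

Upstream contributors include Hopi, Saga, Tobu, Hoga, Foga, Hona, but only Pide, Zeho feed directly into Qize.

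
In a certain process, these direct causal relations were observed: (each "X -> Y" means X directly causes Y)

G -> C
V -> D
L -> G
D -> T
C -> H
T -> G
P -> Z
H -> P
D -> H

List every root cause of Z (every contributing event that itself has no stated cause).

Tracing upstream from Z: Z ← P ← H ← D ← V.
A separate upstream branch: Z ← P ← H ← C ← G ← L.
Each of those chain origins has no stated cause.

L, V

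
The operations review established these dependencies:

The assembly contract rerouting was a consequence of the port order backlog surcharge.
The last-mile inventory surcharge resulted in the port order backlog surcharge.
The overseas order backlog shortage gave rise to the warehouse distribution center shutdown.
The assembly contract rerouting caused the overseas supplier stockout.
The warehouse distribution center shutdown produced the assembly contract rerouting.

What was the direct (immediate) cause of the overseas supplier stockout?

Upstream contributors include the last-mile inventory surcharge, the overseas order backlog shortage, the port order backlog surcharge, the warehouse distribution center shutdown, but only the assembly contract rerouting feeds directly into the overseas supplier stockout.

the assembly contract rerouting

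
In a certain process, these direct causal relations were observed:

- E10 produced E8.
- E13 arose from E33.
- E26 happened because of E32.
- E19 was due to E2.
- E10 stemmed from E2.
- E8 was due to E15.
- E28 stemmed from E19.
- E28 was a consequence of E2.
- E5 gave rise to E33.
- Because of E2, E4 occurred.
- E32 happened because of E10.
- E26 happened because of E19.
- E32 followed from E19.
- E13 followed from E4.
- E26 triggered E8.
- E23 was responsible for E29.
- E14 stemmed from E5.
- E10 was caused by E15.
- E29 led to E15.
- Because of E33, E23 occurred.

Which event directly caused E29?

Upstream contributors include E5, E33, but only E23 feeds directly into E29.

E23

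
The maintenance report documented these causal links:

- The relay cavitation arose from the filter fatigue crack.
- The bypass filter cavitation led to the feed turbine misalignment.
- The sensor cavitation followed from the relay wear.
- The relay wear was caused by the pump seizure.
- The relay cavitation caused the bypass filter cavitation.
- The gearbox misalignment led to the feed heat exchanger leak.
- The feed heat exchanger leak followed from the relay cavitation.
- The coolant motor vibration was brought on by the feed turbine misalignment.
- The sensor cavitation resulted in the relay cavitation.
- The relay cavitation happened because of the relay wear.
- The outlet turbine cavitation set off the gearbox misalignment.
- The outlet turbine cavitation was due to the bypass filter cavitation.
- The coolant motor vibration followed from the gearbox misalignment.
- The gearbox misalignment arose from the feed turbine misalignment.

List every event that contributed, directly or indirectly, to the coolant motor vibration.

the bypass filter cavitation, the feed turbine misalignment, the filter fatigue crack, the gearbox misalignment, the outlet turbine cavitation, the pump seizure, the relay cavitation, the relay wear, the sensor cavitation

Immediate causes of the coolant motor vibration: the feed turbine misalignment, the gearbox misalignment.
Further upstream: the pump seizure, the relay wear, the sensor cavitation, the relay cavitation, the bypass filter cavitation, the outlet turbine cavitation, the filter fatigue crack.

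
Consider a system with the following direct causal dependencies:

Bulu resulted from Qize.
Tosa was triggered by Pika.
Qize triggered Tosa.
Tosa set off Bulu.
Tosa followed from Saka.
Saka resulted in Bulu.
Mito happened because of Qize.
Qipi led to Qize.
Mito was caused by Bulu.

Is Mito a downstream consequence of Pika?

There is a causal chain: Pika → Tosa → Bulu → Mito.

Yes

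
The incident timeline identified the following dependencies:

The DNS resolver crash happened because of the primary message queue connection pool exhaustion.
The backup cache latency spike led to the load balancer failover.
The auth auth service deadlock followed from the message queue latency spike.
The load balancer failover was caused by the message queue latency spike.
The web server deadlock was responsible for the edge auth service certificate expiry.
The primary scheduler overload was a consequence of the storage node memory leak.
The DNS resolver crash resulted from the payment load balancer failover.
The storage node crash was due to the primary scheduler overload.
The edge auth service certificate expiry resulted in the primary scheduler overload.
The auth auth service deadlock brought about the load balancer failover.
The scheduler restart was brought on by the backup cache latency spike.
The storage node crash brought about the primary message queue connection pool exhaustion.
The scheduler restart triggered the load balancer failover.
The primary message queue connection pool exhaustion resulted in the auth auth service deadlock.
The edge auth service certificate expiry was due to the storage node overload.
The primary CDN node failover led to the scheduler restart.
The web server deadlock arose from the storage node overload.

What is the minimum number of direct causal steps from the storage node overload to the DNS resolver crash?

Shortest chain: the storage node overload → the edge auth service certificate expiry → the primary scheduler overload → the storage node crash → the primary message queue connection pool exhaustion → the DNS resolver crash.

5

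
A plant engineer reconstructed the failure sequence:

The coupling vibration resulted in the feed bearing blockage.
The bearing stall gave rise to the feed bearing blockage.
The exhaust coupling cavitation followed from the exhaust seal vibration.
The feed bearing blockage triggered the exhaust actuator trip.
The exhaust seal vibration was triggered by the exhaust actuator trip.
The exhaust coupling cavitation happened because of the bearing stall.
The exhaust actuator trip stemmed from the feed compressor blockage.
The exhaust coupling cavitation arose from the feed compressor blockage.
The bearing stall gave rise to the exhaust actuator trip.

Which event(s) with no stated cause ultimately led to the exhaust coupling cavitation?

Tracing upstream from the exhaust coupling cavitation: the exhaust coupling cavitation ← the feed compressor blockage.
A separate upstream branch: the exhaust coupling cavitation ← the exhaust seal vibration ← the exhaust actuator trip ← the feed bearing blockage ← the coupling vibration.
A separate upstream branch: the exhaust coupling cavitation ← the bearing stall.
Each of those chain origins has no stated cause.

the bearing stall, the coupling vibration, the feed compressor blockage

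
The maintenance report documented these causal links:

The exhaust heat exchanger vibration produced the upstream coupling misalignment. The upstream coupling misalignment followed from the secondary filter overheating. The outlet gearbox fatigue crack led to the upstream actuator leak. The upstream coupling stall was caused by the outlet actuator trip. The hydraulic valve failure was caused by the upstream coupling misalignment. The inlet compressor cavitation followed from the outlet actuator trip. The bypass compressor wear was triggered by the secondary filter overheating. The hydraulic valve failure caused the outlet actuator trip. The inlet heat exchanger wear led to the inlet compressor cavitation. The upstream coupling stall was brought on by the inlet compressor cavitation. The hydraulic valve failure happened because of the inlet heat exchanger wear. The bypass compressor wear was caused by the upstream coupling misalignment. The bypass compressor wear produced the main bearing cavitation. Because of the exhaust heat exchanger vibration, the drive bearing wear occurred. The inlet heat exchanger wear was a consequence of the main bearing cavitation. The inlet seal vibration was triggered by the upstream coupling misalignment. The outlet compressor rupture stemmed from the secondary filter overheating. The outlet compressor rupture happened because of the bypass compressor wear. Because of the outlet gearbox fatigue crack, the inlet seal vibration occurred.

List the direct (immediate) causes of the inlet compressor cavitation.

the inlet heat exchanger wear, the outlet actuator trip

Upstream contributors include the exhaust heat exchanger vibration, the secondary filter overheating, the upstream coupling misalignment, the bypass compressor wear, the main bearing cavitation, the hydraulic valve failure, but only the inlet heat exchanger wear, the outlet actuator trip feed directly into the inlet compressor cavitation.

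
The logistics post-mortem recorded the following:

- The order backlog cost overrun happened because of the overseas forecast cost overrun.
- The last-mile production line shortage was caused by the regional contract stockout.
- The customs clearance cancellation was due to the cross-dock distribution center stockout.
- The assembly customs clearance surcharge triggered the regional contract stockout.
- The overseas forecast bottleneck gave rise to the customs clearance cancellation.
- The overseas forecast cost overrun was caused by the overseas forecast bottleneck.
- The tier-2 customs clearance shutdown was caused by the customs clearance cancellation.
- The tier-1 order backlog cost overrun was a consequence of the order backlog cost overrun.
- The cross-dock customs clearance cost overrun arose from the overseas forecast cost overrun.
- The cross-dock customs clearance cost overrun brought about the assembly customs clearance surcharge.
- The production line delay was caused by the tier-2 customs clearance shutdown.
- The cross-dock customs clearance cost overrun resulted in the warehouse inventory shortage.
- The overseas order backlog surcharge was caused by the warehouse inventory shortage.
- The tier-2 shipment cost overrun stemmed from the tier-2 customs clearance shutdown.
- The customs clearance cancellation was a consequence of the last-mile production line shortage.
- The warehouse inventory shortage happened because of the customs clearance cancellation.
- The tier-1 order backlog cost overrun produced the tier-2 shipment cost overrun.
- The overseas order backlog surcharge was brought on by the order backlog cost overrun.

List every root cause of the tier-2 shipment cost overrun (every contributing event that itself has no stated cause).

the cross-dock distribution center stockout, the overseas forecast bottleneck

Tracing upstream from the tier-2 shipment cost overrun: the tier-2 shipment cost overrun ← the tier-2 customs clearance shutdown ← the customs clearance cancellation ← the overseas forecast bottleneck.
A separate upstream branch: the tier-2 shipment cost overrun ← the tier-2 customs clearance shutdown ← the customs clearance cancellation ← the cross-dock distribution center stockout.
Each of those chain origins has no stated cause.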